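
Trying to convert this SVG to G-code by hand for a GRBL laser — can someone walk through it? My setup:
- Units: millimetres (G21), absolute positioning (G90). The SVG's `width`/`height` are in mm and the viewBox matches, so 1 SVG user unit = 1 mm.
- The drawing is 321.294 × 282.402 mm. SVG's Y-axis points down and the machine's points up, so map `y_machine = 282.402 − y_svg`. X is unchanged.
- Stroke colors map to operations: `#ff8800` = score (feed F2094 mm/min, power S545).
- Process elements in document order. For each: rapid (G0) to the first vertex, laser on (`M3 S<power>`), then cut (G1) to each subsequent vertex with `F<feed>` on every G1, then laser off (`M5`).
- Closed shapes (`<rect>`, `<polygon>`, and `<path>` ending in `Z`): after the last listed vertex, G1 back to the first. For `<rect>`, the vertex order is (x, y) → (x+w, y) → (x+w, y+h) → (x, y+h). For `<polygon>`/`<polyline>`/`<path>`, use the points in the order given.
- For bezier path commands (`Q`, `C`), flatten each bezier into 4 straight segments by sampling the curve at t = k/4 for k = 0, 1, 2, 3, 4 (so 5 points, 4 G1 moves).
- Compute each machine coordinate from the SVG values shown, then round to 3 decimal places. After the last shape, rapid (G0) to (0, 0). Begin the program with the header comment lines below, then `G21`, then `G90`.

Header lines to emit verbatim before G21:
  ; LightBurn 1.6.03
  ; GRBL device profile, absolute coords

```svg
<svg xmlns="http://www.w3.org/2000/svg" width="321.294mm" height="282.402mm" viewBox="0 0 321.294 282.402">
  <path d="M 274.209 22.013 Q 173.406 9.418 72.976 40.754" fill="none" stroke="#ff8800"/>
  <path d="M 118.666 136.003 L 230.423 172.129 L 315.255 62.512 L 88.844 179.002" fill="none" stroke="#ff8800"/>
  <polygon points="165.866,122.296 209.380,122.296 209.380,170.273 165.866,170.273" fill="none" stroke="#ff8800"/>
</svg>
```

; LightBurn 1.6.03
; GRBL device profile, absolute coords
G21
G90
G0 X274.209 Y260.389
M3 S545
G1 X223.831 Y263.941 F2094
G1 X173.499 Y262.001 F2094
G1 X123.214 Y254.570 F2094
G1 X72.976 Y241.648 F2094
M5
G0 X118.666 Y146.399
M3 S545
G1 X230.423 Y110.273 F2094
G1 X315.255 Y219.890 F2094
G1 X88.844 Y103.400 F2094
M5
G0 X165.866 Y160.106
M3 S545
G1 X209.380 Y160.106 F2094
G1 X209.380 Y112.129 F2094
G1 X165.866 Y112.129 F2094
G1 X165.866 Y160.106 F2094
M5
G0 X0.000 Y0.000

viewBox `0 0 321.294 282.402` with mm width/height → 1 unit = 1 mm. Flip: y_m = 282.402 − y_svg.

**Shape 1** — `<path>` quadratic bezier, stroke `#ff8800` → score (S545, F2094). Control points (SVG): P0=(274.209,22.013), P1=(173.406,9.418), P2=(72.976,40.754); sampled at t=k/4. Machine vertices: (274.209,260.389) → (223.831,263.941) → (173.499,262.001) → (123.214,254.570) → (72.976,241.648). Open path.

**Shape 2** — `<path>` open polyline, stroke `#ff8800` → score (S545, F2094). Machine vertices: (118.666,146.399) → (230.423,110.273) → (315.255,219.890) → (88.844,103.400). Open path.

**Shape 3** — `<polygon>` rectangle, stroke `#ff8800` → score (S545, F2094). Machine vertices: (165.866,160.106) → (209.380,160.106) → (209.380,112.129) → (165.866,112.129) → (165.866,160.106). Closed: final G1 returns to the first vertex.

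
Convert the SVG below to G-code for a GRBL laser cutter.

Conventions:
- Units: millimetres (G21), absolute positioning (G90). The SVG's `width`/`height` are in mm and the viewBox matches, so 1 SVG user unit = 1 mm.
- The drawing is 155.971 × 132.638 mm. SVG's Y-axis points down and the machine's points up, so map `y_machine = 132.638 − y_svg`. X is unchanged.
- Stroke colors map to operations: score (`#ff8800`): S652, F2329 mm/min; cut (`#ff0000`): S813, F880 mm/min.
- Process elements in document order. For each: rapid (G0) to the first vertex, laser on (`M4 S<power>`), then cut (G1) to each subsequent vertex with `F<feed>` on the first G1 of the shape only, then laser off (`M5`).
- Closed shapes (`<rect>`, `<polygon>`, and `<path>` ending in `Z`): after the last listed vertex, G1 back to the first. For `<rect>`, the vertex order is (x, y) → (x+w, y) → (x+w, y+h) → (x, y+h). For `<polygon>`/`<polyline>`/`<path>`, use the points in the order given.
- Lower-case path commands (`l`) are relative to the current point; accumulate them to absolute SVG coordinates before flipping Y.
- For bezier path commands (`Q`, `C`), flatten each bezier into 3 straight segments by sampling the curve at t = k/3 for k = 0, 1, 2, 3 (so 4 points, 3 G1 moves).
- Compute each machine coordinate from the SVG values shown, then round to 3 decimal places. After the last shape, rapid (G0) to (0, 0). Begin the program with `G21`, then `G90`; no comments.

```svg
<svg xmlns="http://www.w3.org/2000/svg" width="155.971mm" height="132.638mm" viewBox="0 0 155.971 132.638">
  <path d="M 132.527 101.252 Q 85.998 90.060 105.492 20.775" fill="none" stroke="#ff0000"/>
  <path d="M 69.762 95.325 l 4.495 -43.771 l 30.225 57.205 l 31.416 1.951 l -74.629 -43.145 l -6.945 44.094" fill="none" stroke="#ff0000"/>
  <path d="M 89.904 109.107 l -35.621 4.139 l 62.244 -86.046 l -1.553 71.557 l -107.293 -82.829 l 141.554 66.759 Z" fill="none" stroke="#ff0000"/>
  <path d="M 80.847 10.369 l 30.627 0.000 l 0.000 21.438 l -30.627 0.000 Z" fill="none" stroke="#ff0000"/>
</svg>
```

G21
G90
G0 X132.527 Y31.386
M4 S813
G1 X108.844 Y45.302 F880
G1 X99.832 Y72.128
G1 X105.492 Y111.863
M5
G0 X69.762 Y37.313
M4 S813
G1 X74.257 Y81.084 F880
G1 X104.482 Y23.879
G1 X135.898 Y21.928
G1 X61.269 Y65.073
G1 X54.324 Y20.979
M5
G0 X89.904 Y23.531
M4 S813
G1 X54.283 Y19.392 F880
G1 X116.527 Y105.438
G1 X114.974 Y33.881
G1 X7.681 Y116.710
G1 X149.235 Y49.951
G1 X89.904 Y23.531
M5
G0 X80.847 Y122.269
M4 S813
G1 X111.474 Y122.269 F880
G1 X111.474 Y100.831
G1 X80.847 Y100.831
G1 X80.847 Y122.269
M5
G0 X0.000 Y0.000

viewBox `0 0 155.971 132.638` with mm width/height → 1 unit = 1 mm. Flip: y_m = 132.638 − y_svg.

**Shape 1** — `<path>` quadratic bezier, stroke `#ff0000` → cut (S813, F880). Control points (SVG): P0=(132.527,101.252), P1=(85.998,90.060), P2=(105.492,20.775); sampled at t=k/3. Machine vertices: (132.527,31.386) → (108.844,45.302) → (99.832,72.128) → (105.492,111.863). Open path.

**Shape 2** — `<path>` open polyline, stroke `#ff0000` → cut (S813, F880). Machine vertices: (69.762,37.313) → (74.257,81.084) → (104.482,23.879) → (135.898,21.928) → (61.269,65.073) → (54.324,20.979). Open path.

**Shape 3** — `<path>` closed polygon, stroke `#ff0000` → cut (S813, F880). Machine vertices: (89.904,23.531) → (54.283,19.392) → (116.527,105.438) → (114.974,33.881) → (7.681,116.710) → (149.235,49.951) → (89.904,23.531). Closed: final G1 returns to the first vertex.

**Shape 4** — `<path>` rectangle, stroke `#ff0000` → cut (S813, F880). Machine vertices: (80.847,122.269) → (111.474,122.269) → (111.474,100.831) → (80.847,100.831) → (80.847,122.269). Closed: final G1 returns to the first vertex.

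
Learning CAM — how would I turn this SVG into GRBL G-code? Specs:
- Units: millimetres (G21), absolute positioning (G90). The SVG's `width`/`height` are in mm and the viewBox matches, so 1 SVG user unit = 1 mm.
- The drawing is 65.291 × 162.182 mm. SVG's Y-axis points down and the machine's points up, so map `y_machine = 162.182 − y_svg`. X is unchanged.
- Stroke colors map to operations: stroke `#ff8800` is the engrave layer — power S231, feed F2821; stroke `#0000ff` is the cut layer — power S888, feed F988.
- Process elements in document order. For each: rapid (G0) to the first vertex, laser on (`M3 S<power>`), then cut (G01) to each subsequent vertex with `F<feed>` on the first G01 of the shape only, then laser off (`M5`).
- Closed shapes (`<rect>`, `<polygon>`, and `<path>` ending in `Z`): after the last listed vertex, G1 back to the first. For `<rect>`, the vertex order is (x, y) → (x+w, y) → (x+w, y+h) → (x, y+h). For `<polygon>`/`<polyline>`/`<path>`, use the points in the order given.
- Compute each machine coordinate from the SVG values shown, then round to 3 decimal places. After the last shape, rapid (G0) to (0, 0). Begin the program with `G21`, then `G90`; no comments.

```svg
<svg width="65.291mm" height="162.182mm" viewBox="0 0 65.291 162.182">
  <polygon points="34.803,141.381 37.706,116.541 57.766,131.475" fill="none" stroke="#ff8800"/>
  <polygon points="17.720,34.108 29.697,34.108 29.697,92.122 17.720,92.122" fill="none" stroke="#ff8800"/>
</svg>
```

G21
G90
G0 X34.803 Y20.801
M3 S231
G01 X37.706 Y45.641 F2821
G01 X57.766 Y30.707
G01 X34.803 Y20.801
M5
G0 X17.720 Y128.074
M3 S231
G01 X29.697 Y128.074 F2821
G01 X29.697 Y70.060
G01 X17.720 Y70.060
G01 X17.720 Y128.074
M5
G0 X0.000 Y0.000

1 u = 1 mm; y_m = 162.182 − y.

[1] `<polygon>` regular polygon, #ff8800→engrave S231 F2821: (34.803,20.801) → (37.706,45.641) → (57.766,30.707) → (34.803,20.801) (closed)

[2] `<polygon>` rectangle, #ff8800→engrave S231 F2821: (17.720,128.074) → (29.697,128.074) → (29.697,70.060) → (17.720,70.060) → (17.720,128.074) (closed)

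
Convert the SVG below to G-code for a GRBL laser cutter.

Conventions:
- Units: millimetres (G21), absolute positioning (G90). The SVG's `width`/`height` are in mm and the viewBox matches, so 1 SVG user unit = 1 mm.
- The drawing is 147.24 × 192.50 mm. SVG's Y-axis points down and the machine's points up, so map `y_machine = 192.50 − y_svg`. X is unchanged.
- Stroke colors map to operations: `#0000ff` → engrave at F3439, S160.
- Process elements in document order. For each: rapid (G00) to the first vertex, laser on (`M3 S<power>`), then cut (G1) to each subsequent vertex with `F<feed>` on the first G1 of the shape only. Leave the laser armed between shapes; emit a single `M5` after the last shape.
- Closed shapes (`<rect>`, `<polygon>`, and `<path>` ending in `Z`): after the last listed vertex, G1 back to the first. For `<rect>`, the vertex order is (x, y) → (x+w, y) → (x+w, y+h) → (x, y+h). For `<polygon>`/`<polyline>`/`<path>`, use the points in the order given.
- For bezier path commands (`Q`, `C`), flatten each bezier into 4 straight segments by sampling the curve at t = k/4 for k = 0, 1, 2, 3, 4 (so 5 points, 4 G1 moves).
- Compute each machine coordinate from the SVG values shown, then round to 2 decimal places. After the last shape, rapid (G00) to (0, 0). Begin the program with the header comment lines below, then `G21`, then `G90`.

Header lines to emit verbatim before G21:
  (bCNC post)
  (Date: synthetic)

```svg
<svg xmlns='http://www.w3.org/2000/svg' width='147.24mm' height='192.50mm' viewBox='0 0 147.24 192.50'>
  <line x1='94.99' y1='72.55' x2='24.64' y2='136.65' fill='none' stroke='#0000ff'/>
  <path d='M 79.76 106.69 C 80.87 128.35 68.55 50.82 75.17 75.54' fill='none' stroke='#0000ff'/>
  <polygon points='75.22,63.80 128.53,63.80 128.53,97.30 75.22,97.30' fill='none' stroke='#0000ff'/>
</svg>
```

(bCNC post)
(Date: synthetic)
G21
G90
G00 X94.99 Y119.95
M3 S160
G1 X24.64 Y55.85 F3439
G00 X79.76 Y85.81
M3 S160
G1 X78.58 Y85.02 F3439
G1 X75.40 Y102.53
G1 X73.25 Y119.48
G1 X75.17 Y116.96
G00 X75.22 Y128.70
M3 S160
G1 X128.53 Y128.70 F3439
G1 X128.53 Y95.20
G1 X75.22 Y95.20
G1 X75.22 Y128.70
M5
G00 X0.00 Y0.00

viewBox `0 0 147.24 192.50` with mm width/height → 1 unit = 1 mm. Flip: y_m = 192.50 − y_svg.

**Shape 1** — `<line>` line segment, stroke `#0000ff` → engrave (S160, F3439). Machine vertices: (94.99,119.95) → (24.64,55.85). Open path.

**Shape 2** — `<path>` cubic bezier, stroke `#0000ff` → engrave (S160, F3439). Control points (SVG): P0=(79.76,106.69), P1=(80.87,128.35), P2=(68.55,50.82), P3=(75.17,75.54); sampled at t=k/4. Machine vertices: (79.76,85.81) → (78.58,85.02) → (75.40,102.53) → (73.25,119.48) → (75.17,116.96). Open path.

**Shape 3** — `<polygon>` rectangle, stroke `#0000ff` → engrave (S160, F3439). Machine vertices: (75.22,128.70) → (128.53,128.70) → (128.53,95.20) → (75.22,95.20) → (75.22,128.70). Closed: final G1 returns to the first vertex.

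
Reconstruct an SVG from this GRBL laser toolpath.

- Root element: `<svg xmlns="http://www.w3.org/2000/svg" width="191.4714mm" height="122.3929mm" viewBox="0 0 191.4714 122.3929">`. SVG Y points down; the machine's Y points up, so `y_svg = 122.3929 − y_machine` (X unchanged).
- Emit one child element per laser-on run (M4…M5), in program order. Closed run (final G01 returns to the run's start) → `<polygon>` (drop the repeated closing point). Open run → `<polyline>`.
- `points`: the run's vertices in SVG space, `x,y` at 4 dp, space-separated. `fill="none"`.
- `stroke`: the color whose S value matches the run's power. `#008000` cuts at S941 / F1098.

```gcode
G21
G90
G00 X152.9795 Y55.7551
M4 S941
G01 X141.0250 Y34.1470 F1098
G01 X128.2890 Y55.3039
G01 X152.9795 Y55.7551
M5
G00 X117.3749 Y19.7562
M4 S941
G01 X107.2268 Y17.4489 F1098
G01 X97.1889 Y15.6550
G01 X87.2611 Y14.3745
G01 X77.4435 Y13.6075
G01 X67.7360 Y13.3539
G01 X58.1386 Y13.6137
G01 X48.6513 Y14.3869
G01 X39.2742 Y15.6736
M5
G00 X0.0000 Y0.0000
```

Each laser-on run becomes one SVG element. Flip Y back into SVG space with y_svg = 122.3929 − y_machine. Every run uses S941, so all elements get stroke `#008000` (cut).

Run 1: The run returns to its start, so emit a `<polygon>` with points (Y-flipped): 152.9795,66.6378 141.0250,88.2459 128.2890,67.0890.

Run 2: The run is open, so emit a `<polyline>` with points (Y-flipped): 117.3749,102.6367 107.2268,104.9440 97.1889,106.7379 87.2611,108.0184 77.4435,108.7854 67.7360,109.0390 58.1386,108.7792 48.6513,108.0060 39.2742,106.7193.

<svg xmlns="http://www.w3.org/2000/svg" width="191.4714mm" height="122.3929mm" viewBox="0 0 191.4714 122.3929">
  <polygon points="152.9795,66.6378 141.0250,88.2459 128.2890,67.0890" fill="none" stroke="#008000"/>
  <polyline points="117.3749,102.6367 107.2268,104.9440 97.1889,106.7379 87.2611,108.0184 77.4435,108.7854 67.7360,109.0390 58.1386,108.7792 48.6513,108.0060 39.2742,106.7193" fill="none" stroke="#008000"/>
</svg>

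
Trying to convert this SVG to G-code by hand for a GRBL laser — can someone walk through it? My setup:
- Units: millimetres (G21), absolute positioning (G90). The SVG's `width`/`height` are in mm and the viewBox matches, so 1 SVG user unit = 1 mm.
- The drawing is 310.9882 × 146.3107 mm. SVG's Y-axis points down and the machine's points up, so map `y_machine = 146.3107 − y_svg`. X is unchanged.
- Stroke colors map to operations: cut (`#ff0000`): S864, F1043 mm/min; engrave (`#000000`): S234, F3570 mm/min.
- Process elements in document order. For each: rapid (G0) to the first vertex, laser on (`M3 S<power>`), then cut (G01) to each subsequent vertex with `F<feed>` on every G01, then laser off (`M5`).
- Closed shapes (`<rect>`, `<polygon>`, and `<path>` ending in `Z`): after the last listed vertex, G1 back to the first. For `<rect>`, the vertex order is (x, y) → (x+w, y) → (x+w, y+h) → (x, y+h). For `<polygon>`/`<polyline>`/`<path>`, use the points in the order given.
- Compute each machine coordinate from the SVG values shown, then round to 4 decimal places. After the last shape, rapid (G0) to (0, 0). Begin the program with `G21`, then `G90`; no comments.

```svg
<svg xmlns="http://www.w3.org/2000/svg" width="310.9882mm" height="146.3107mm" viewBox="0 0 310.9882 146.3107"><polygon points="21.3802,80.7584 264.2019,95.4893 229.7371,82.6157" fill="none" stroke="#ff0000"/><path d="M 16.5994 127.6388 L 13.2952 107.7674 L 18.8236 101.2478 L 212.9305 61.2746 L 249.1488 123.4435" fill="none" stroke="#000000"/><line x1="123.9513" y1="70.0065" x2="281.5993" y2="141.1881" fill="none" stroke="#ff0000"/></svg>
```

G21
G90
G0 X21.3802 Y65.5523
M3 S864
G01 X264.2019 Y50.8214 F1043
G01 X229.7371 Y63.6950 F1043
G01 X21.3802 Y65.5523 F1043
M5
G0 X16.5994 Y18.6719
M3 S234
G01 X13.2952 Y38.5433 F3570
G01 X18.8236 Y45.0629 F3570
G01 X212.9305 Y85.0361 F3570
G01 X249.1488 Y22.8672 F3570
M5
G0 X123.9513 Y76.3042
M3 S864
G01 X281.5993 Y5.1226 F1043
M5
G0 X0.0000 Y0.0000

Since the viewBox matches the mm dimensions, user units are millimetres directly. The only transform is the Y-flip y_m = 146.3107 − y_svg.

Shape 1 is a closed polygon drawn with `<polygon>`. Its stroke #ff0000 means cut at S864, F1043. After flipping Y the toolpath is (21.3802,65.5523) → (264.2019,50.8214) → (229.7371,63.6950) → (21.3802,65.5523), returning to the start.

Shape 2 is a open polyline drawn with `<path>`. Its stroke #000000 means engrave at S234, F3570. After flipping Y the toolpath is (16.5994,18.6719) → (13.2952,38.5433) → (18.8236,45.0629) → (212.9305,85.0361) → (249.1488,22.8672).

Shape 3 is a line segment drawn with `<line>`. Its stroke #ff0000 means cut at S864, F1043. After flipping Y the toolpath is (123.9513,76.3042) → (281.5993,5.1226).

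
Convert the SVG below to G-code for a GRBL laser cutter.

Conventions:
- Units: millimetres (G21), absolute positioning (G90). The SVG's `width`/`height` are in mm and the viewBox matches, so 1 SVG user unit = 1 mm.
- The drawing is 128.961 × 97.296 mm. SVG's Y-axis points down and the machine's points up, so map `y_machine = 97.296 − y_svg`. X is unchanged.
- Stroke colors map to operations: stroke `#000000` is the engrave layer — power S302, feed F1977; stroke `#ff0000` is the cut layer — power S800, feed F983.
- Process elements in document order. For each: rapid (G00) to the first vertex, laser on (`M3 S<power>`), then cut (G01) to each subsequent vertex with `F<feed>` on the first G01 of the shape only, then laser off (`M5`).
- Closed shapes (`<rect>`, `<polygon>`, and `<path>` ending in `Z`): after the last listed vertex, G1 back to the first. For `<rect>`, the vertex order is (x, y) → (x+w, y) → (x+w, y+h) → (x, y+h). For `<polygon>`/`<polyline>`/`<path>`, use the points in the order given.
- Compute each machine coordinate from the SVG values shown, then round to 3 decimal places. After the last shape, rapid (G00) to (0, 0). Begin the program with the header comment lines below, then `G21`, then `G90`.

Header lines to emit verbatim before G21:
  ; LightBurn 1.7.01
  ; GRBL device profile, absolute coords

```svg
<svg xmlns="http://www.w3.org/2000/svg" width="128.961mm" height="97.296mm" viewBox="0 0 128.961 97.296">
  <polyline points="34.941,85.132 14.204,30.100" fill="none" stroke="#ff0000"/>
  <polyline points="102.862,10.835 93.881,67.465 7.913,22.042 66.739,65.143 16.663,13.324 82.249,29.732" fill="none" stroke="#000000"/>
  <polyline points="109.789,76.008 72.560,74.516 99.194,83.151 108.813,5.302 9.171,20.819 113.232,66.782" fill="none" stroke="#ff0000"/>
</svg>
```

; LightBurn 1.7.01
; GRBL device profile, absolute coords
G21
G90
G00 X34.941 Y12.164
M3 S800
G01 X14.204 Y67.196 F983
M5
G00 X102.862 Y86.461
M3 S302
G01 X93.881 Y29.831 F1977
G01 X7.913 Y75.254
G01 X66.739 Y32.153
G01 X16.663 Y83.972
G01 X82.249 Y67.564
M5
G00 X109.789 Y21.288
M3 S800
G01 X72.560 Y22.780 F983
G01 X99.194 Y14.145
G01 X108.813 Y91.994
G01 X9.171 Y76.477
G01 X113.232 Y30.514
M5
G00 X0.000 Y0.000

Since the viewBox matches the mm dimensions, user units are millimetres directly. The only transform is the Y-flip y_m = 97.296 − y_svg.

Shape 1 is a line segment drawn with `<polyline>`. Its stroke #ff0000 means cut at S800, F983. After flipping Y the toolpath is (34.941,12.164) → (14.204,67.196).

Shape 2 is a open polyline drawn with `<polyline>`. Its stroke #000000 means engrave at S302, F1977. After flipping Y the toolpath is (102.862,86.461) → (93.881,29.831) → (7.913,75.254) → (66.739,32.153) → (16.663,83.972) → (82.249,67.564).

Shape 3 is a open polyline drawn with `<polyline>`. Its stroke #ff0000 means cut at S800, F983. After flipping Y the toolpath is (109.789,21.288) → (72.560,22.780) → (99.194,14.145) → (108.813,91.994) → (9.171,76.477) → (113.232,30.514).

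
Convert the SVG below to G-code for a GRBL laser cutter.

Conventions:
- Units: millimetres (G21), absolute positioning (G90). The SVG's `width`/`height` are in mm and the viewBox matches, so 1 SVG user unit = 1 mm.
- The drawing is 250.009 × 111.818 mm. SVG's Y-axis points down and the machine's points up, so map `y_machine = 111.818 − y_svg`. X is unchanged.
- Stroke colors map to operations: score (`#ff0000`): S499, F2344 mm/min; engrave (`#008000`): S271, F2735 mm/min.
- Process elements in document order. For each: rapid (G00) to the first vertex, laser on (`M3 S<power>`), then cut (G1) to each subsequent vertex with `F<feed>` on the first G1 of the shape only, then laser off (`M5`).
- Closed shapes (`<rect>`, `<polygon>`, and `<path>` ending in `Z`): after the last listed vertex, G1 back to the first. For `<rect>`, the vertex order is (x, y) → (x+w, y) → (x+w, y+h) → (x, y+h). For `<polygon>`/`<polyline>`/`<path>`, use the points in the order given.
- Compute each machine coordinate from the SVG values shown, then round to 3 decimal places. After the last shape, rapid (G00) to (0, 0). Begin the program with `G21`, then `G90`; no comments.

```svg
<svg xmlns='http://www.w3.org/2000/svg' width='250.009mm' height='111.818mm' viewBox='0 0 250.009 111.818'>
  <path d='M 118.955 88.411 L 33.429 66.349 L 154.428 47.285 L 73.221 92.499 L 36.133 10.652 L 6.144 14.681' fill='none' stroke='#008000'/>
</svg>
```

1 u = 1 mm; y_m = 111.818 − y.

[1] `<path>` open polyline, #008000→engrave S271 F2735: (118.955,23.407) → (33.429,45.469) → (154.428,64.533) → (73.221,19.319) → (36.133,101.166) → (6.144,97.137)

G21
G90
G00 X118.955 Y23.407
M3 S271
G1 X33.429 Y45.469 F2735
G1 X154.428 Y64.533
G1 X73.221 Y19.319
G1 X36.133 Y101.166
G1 X6.144 Y97.137
M5
G00 X0.000 Y0.000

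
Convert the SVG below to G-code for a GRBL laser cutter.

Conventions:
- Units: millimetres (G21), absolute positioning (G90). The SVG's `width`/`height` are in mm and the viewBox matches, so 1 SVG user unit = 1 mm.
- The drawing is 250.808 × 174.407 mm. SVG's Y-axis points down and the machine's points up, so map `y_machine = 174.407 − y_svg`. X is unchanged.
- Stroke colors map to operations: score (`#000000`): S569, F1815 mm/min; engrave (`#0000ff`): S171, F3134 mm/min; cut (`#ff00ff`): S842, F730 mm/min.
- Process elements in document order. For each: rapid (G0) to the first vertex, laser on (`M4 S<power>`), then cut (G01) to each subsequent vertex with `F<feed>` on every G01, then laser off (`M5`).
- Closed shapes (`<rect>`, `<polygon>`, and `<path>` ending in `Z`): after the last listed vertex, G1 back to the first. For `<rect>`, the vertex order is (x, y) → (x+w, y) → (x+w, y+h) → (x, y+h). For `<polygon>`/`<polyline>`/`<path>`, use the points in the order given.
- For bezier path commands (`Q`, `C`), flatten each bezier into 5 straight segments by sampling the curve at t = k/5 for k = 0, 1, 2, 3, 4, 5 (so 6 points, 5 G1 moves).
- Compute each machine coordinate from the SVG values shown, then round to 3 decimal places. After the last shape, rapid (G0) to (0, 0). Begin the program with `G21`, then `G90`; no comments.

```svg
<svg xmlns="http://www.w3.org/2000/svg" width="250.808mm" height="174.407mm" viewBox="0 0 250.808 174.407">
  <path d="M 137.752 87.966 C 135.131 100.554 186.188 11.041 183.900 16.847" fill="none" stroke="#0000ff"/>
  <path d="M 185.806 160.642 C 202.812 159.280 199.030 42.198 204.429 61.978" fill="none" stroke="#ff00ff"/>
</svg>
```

Since the viewBox matches the mm dimensions, user units are millimetres directly. The only transform is the Y-flip y_m = 174.407 − y_svg.

Shape 1 is a cubic bezier drawn with `<path>`. Its stroke #0000ff means engrave at S171, F3134. After flipping Y the toolpath is (137.752,86.441) → (141.765,89.561) → (153.523,107.709) → (167.889,131.409) → (179.728,151.185) → (183.900,157.560).

Shape 2 is a cubic bezier drawn with `<path>`. Its stroke #ff00ff means cut at S842, F730. After flipping Y the toolpath is (185.806,13.765) → (193.755,26.448) → (198.153,54.780) → (200.439,86.636) → (202.052,109.894) → (204.429,112.429).

G21
G90
G0 X137.752 Y86.441
M4 S171
G01 X141.765 Y89.561 F3134
G01 X153.523 Y107.709 F3134
G01 X167.889 Y131.409 F3134
G01 X179.728 Y151.185 F3134
G01 X183.900 Y157.560 F3134
M5
G0 X185.806 Y13.765
M4 S842
G01 X193.755 Y26.448 F730
G01 X198.153 Y54.780 F730
G01 X200.439 Y86.636 F730
G01 X202.052 Y109.894 F730
G01 X204.429 Y112.429 F730
M5
G0 X0.000 Y0.000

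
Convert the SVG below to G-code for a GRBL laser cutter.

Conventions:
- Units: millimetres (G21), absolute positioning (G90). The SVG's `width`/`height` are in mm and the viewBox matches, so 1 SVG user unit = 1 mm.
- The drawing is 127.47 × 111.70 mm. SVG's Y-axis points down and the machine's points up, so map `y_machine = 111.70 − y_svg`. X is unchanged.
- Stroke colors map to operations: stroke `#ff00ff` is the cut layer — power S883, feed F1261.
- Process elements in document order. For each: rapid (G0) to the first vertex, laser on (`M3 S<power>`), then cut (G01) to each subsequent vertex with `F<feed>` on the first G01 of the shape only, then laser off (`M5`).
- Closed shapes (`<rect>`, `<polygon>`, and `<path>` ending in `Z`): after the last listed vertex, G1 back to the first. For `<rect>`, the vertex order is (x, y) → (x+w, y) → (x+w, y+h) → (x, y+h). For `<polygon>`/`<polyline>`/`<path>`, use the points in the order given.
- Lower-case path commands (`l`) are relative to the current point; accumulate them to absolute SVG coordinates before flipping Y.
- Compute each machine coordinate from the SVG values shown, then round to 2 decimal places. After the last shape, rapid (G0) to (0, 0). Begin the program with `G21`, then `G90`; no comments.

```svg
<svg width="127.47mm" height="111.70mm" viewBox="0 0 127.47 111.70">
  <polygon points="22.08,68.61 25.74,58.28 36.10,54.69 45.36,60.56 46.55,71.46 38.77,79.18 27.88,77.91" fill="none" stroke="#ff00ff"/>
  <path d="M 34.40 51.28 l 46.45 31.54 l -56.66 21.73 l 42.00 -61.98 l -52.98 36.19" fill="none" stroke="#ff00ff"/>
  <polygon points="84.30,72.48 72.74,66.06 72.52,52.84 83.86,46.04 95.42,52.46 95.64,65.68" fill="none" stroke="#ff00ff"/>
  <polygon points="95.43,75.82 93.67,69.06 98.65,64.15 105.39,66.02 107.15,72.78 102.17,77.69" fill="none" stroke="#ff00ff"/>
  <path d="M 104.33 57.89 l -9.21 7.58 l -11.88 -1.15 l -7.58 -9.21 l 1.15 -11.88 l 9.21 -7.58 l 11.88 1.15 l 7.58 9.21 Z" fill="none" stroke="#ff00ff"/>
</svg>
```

G21
G90
G0 X22.08 Y43.09
M3 S883
G01 X25.74 Y53.42 F1261
G01 X36.10 Y57.01
G01 X45.36 Y51.14
G01 X46.55 Y40.24
G01 X38.77 Y32.52
G01 X27.88 Y33.79
G01 X22.08 Y43.09
M5
G0 X34.40 Y60.42
M3 S883
G01 X80.85 Y28.88 F1261
G01 X24.19 Y7.15
G01 X66.19 Y69.13
G01 X13.21 Y32.94
M5
G0 X84.30 Y39.22
M3 S883
G01 X72.74 Y45.64 F1261
G01 X72.52 Y58.86
G01 X83.86 Y65.66
G01 X95.42 Y59.24
G01 X95.64 Y46.02
G01 X84.30 Y39.22
M5
G0 X95.43 Y35.88
M3 S883
G01 X93.67 Y42.64 F1261
G01 X98.65 Y47.55
G01 X105.39 Y45.68
G01 X107.15 Y38.92
G01 X102.17 Y34.01
G01 X95.43 Y35.88
M5
G0 X104.33 Y53.81
M3 S883
G01 X95.12 Y46.23 F1261
G01 X83.24 Y47.38
G01 X75.66 Y56.59
G01 X76.81 Y68.47
G01 X86.02 Y76.05
G01 X97.90 Y74.90
G01 X105.48 Y65.69
G01 X104.33 Y53.81
M5
G0 X0.00 Y0.00

viewBox `0 0 127.47 111.70` with mm width/height → 1 unit = 1 mm. Flip: y_m = 111.70 − y_svg.

**Shape 1** — `<polygon>` regular polygon, stroke `#ff00ff` → cut (S883, F1261). Machine vertices: (22.08,43.09) → (25.74,53.42) → (36.10,57.01) → (45.36,51.14) → (46.55,40.24) → (38.77,32.52) → (27.88,33.79) → (22.08,43.09). Closed: final G1 returns to the first vertex.

**Shape 2** — `<path>` open polyline, stroke `#ff00ff` → cut (S883, F1261). Machine vertices: (34.40,60.42) → (80.85,28.88) → (24.19,7.15) → (66.19,69.13) → (13.21,32.94). Open path.

**Shape 3** — `<polygon>` regular polygon, stroke `#ff00ff` → cut (S883, F1261). Machine vertices: (84.30,39.22) → (72.74,45.64) → (72.52,58.86) → (83.86,65.66) → (95.42,59.24) → (95.64,46.02) → (84.30,39.22). Closed: final G1 returns to the first vertex.

**Shape 4** — `<polygon>` regular polygon, stroke `#ff00ff` → cut (S883, F1261). Machine vertices: (95.43,35.88) → (93.67,42.64) → (98.65,47.55) → (105.39,45.68) → (107.15,38.92) → (102.17,34.01) → (95.43,35.88). Closed: final G1 returns to the first vertex.

**Shape 5** — `<path>` regular polygon, stroke `#ff00ff` → cut (S883, F1261). Machine vertices: (104.33,53.81) → (95.12,46.23) → (83.24,47.38) → (75.66,56.59) → (76.81,68.47) → (86.02,76.05) → (97.90,74.90) → (105.48,65.69) → (104.33,53.81). Closed: final G1 returns to the first vertex.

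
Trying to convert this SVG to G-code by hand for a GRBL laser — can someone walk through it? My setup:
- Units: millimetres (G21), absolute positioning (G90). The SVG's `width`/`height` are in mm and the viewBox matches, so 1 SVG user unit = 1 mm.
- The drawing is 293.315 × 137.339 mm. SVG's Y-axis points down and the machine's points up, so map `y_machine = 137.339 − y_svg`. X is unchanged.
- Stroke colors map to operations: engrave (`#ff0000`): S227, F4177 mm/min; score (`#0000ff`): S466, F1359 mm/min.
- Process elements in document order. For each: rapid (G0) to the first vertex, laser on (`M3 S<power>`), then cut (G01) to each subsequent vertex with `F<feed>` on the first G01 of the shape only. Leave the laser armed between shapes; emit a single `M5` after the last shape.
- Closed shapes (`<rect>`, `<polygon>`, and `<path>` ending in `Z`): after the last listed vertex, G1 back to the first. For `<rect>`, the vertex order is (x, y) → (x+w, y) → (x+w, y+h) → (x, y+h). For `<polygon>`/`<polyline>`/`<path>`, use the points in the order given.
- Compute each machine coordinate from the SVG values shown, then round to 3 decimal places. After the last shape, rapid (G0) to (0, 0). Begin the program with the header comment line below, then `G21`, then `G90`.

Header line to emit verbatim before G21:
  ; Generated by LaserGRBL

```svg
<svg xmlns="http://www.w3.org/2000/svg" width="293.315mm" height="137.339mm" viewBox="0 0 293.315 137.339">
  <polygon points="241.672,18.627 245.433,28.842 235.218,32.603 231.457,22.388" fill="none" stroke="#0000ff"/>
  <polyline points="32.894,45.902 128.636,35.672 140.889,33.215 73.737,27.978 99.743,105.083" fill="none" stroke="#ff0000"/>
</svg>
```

viewBox `0 0 293.315 137.339` with mm width/height → 1 unit = 1 mm. Flip: y_m = 137.339 − y_svg.

**Shape 1** — `<polygon>` regular polygon, stroke `#0000ff` → score (S466, F1359). Machine vertices: (241.672,118.712) → (245.433,108.497) → (235.218,104.736) → (231.457,114.951) → (241.672,118.712). Closed: final G1 returns to the first vertex.

**Shape 2** — `<polyline>` open polyline, stroke `#ff0000` → engrave (S227, F4177). Machine vertices: (32.894,91.437) → (128.636,101.667) → (140.889,104.124) → (73.737,109.361) → (99.743,32.256). Open path.

; Generated by LaserGRBL
G21
G90
G0 X241.672 Y118.712
M3 S466
G01 X245.433 Y108.497 F1359
G01 X235.218 Y104.736
G01 X231.457 Y114.951
G01 X241.672 Y118.712
G0 X32.894 Y91.437
M3 S227
G01 X128.636 Y101.667 F4177
G01 X140.889 Y104.124
G01 X73.737 Y109.361
G01 X99.743 Y32.256
M5
G0 X0.000 Y0.000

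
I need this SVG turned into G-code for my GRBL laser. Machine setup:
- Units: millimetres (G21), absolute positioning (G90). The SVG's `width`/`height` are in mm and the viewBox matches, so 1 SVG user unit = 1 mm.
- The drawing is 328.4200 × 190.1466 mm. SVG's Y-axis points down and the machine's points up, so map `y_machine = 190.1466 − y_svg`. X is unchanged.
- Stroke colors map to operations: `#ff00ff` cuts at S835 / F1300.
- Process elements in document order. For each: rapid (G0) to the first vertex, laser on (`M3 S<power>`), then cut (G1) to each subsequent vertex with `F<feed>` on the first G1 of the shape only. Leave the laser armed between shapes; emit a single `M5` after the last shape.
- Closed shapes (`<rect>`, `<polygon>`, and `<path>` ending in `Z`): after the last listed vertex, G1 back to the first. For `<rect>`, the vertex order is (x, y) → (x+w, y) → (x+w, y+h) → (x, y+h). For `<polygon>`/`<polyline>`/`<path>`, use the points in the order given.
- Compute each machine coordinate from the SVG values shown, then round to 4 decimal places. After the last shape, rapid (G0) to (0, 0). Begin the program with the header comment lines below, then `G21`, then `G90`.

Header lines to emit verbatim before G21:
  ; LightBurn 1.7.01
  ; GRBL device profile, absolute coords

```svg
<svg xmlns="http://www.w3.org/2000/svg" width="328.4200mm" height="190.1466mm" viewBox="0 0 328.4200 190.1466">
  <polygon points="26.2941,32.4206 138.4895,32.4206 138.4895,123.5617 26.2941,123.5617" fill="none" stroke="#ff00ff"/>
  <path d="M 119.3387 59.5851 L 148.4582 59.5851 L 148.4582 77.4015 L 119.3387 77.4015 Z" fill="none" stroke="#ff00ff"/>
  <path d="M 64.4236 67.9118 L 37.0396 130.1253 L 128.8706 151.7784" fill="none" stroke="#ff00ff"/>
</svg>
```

Since the viewBox matches the mm dimensions, user units are millimetres directly. The only transform is the Y-flip y_m = 190.1466 − y_svg.

Shape 1 is a rectangle drawn with `<polygon>`. Its stroke #ff00ff means cut at S835, F1300. After flipping Y the toolpath is (26.2941,157.7260) → (138.4895,157.7260) → (138.4895,66.5849) → (26.2941,66.5849) → (26.2941,157.7260), returning to the start.

Shape 2 is a rectangle drawn with `<path>`. Its stroke #ff00ff means cut at S835, F1300. After flipping Y the toolpath is (119.3387,130.5615) → (148.4582,130.5615) → (148.4582,112.7451) → (119.3387,112.7451) → (119.3387,130.5615), returning to the start.

Shape 3 is a open polyline drawn with `<path>`. Its stroke #ff00ff means cut at S835, F1300. After flipping Y the toolpath is (64.4236,122.2348) → (37.0396,60.0213) → (128.8706,38.3682).

; LightBurn 1.7.01
; GRBL device profile, absolute coords
G21
G90
G0 X26.2941 Y157.7260
M3 S835
G1 X138.4895 Y157.7260 F1300
G1 X138.4895 Y66.5849
G1 X26.2941 Y66.5849
G1 X26.2941 Y157.7260
G0 X119.3387 Y130.5615
M3 S835
G1 X148.4582 Y130.5615 F1300
G1 X148.4582 Y112.7451
G1 X119.3387 Y112.7451
G1 X119.3387 Y130.5615
G0 X64.4236 Y122.2348
M3 S835
G1 X37.0396 Y60.0213 F1300
G1 X128.8706 Y38.3682
M5
G0 X0.0000 Y0.0000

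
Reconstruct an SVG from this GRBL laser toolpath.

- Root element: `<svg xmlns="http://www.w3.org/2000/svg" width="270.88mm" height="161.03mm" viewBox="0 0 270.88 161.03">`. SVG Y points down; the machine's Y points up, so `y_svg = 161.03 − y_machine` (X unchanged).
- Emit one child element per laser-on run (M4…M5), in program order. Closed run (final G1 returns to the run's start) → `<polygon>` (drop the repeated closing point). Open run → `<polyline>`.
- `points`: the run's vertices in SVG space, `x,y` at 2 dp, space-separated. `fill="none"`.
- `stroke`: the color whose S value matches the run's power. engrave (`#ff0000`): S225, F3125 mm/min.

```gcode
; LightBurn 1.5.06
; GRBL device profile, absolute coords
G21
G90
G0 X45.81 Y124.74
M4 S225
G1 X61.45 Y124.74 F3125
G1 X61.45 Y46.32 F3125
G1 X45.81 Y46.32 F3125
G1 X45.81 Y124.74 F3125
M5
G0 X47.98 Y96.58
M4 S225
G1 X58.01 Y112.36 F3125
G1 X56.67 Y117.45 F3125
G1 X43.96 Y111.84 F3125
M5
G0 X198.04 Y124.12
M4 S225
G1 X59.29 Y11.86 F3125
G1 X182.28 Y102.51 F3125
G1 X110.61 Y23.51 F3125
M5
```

<svg xmlns="http://www.w3.org/2000/svg" width="270.88mm" height="161.03mm" viewBox="0 0 270.88 161.03">
  <polygon points="45.81,36.29 61.45,36.29 61.45,114.71 45.81,114.71" fill="none" stroke="#ff0000"/>
  <polyline points="47.98,64.45 58.01,48.67 56.67,43.58 43.96,49.19" fill="none" stroke="#ff0000"/>
  <polyline points="198.04,36.91 59.29,149.17 182.28,58.52 110.61,137.52" fill="none" stroke="#ff0000"/>
</svg>

Machine Y-up, SVG Y-down with viewBox height 161.03, so y_svg = 161.03 − y_machine; X carries over. Every run uses S225, so all elements get stroke `#ff0000` (engrave).

Run 1: The run returns to its start, so emit a `<polygon>` with points (Y-flipped): 45.81,36.29 61.45,36.29 61.45,114.71 45.81,114.71.

Run 2: The run is open, so emit a `<polyline>` with points (Y-flipped): 47.98,64.45 58.01,48.67 56.67,43.58 43.96,49.19.

Run 3: The run is open, so emit a `<polyline>` with points (Y-flipped): 198.04,36.91 59.29,149.17 182.28,58.52 110.61,137.52.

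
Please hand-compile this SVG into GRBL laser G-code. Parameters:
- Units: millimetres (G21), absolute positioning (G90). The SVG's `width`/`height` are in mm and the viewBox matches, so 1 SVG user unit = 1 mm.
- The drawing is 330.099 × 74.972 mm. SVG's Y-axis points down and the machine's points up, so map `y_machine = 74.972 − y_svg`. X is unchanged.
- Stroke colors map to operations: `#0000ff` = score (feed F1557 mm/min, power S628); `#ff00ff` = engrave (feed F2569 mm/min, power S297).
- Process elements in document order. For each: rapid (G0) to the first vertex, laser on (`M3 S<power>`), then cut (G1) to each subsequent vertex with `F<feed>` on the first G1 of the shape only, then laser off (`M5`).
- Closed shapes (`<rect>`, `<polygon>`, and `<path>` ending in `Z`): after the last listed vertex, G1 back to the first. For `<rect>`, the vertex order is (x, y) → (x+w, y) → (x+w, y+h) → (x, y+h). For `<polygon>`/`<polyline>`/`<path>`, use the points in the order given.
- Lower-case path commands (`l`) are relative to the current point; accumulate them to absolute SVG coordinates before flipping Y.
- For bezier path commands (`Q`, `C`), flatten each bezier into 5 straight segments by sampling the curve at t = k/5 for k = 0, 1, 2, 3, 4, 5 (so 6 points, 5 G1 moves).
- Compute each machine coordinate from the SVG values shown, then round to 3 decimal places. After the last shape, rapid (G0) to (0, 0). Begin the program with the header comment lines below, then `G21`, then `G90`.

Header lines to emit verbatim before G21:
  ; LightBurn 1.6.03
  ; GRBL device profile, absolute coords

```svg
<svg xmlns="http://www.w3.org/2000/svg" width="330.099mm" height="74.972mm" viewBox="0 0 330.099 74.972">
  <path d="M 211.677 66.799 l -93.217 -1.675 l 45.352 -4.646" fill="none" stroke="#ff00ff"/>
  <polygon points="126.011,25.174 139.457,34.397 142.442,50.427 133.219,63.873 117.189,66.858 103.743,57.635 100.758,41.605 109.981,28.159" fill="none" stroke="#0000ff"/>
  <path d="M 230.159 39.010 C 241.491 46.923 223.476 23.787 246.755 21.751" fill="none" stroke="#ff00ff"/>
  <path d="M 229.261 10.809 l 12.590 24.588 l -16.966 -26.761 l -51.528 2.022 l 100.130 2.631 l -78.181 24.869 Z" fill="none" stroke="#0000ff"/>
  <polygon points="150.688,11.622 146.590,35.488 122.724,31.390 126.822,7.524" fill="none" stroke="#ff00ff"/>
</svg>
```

; LightBurn 1.6.03
; GRBL device profile, absolute coords
G21
G90
G0 X211.677 Y8.173
M3 S297
G1 X118.460 Y9.848 F2569
G1 X163.812 Y14.494
M5
G0 X126.011 Y49.798
M3 S628
G1 X139.457 Y40.575 F1557
G1 X142.442 Y24.545
G1 X133.219 Y11.099
G1 X117.189 Y8.114
G1 X103.743 Y17.337
G1 X100.758 Y33.367
G1 X109.981 Y46.813
G1 X126.011 Y49.798
M5
G0 X230.159 Y35.962
M3 S297
G1 X234.002 Y34.523 F2569
G1 X234.192 Y38.032
G1 X234.120 Y43.987
G1 X237.178 Y49.885
G1 X246.755 Y53.221
M5
G0 X229.261 Y64.163
M3 S628
G1 X241.851 Y39.575 F1557
G1 X224.885 Y66.336
G1 X173.357 Y64.314
G1 X273.487 Y61.683
G1 X195.306 Y36.814
G1 X229.261 Y64.163
M5
G0 X150.688 Y63.350
M3 S297
G1 X146.590 Y39.484 F2569
G1 X122.724 Y43.582
G1 X126.822 Y67.448
G1 X150.688 Y63.350
M5
G0 X0.000 Y0.000

viewBox `0 0 330.099 74.972` with mm width/height → 1 unit = 1 mm. Flip: y_m = 74.972 − y_svg.

**Shape 1** — `<path>` open polyline, stroke `#ff00ff` → engrave (S297, F2569). Machine vertices: (211.677,8.173) → (118.460,9.848) → (163.812,14.494). Open path.

**Shape 2** — `<polygon>` regular polygon, stroke `#0000ff` → score (S628, F1557). Machine vertices: (126.011,49.798) → (139.457,40.575) → (142.442,24.545) → (133.219,11.099) → (117.189,8.114) → (103.743,17.337) → (100.758,33.367) → (109.981,46.813) → (126.011,49.798). Closed: final G1 returns to the first vertex.

**Shape 3** — `<path>` cubic bezier, stroke `#ff00ff` → engrave (S297, F2569). Control points (SVG): P0=(230.159,39.010), P1=(241.491,46.923), P2=(223.476,23.787), P3=(246.755,21.751); sampled at t=k/5. Machine vertices: (230.159,35.962) → (234.002,34.523) → (234.192,38.032) → (234.120,43.987) → (237.178,49.885) → (246.755,53.221). Open path.

**Shape 4** — `<path>` closed polygon, stroke `#0000ff` → score (S628, F1557). Machine vertices: (229.261,64.163) → (241.851,39.575) → (224.885,66.336) → (173.357,64.314) → (273.487,61.683) → (195.306,36.814) → (229.261,64.163). Closed: final G1 returns to the first vertex.

**Shape 5** — `<polygon>` regular polygon, stroke `#ff00ff` → engrave (S297, F2569). Machine vertices: (150.688,63.350) → (146.590,39.484) → (122.724,43.582) → (126.822,67.448) → (150.688,63.350). Closed: final G1 returns to the first vertex.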